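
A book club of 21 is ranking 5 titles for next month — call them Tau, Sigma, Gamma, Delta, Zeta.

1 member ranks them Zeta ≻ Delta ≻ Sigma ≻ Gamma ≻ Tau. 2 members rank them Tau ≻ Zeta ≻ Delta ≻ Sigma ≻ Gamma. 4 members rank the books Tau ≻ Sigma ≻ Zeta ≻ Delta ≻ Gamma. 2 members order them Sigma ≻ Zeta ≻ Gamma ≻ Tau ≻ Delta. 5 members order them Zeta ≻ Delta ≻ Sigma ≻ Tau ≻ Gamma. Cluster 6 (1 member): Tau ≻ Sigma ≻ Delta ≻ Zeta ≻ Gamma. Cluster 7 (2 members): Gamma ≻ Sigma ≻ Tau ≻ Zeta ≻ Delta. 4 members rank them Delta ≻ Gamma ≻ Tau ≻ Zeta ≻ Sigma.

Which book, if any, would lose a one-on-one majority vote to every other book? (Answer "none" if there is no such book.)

Pairwise majorities:
Tau vs Sigma: Tau is ranked higher on 2+4+1+4 = 11 ballots, Sigma on 10. Tau wins 11–10.
Tau vs Gamma: Tau preferred on 2+4+5+1 = 12 ballots; Tau wins 12–9.
Tau vs Delta: 11 to 10, Tau.
Tau–Zeta: Tau 13–8.
Sigma vs Gamma: 15 to 6, Sigma.
Sigma vs Delta: Sigma is ranked higher on 4+2+1+2 = 9 ballots, Delta on 12. Delta wins 12–9.
Sigma vs Zeta: Zeta wins 12–9.
Gamma vs Delta: 2+2 = 4 for Gamma, 17 for Delta — Delta by 17–4.
Gamma vs Zeta: Gamma preferred on 2+4 = 6 ballots; Zeta wins 15–6.
Delta vs Zeta: Delta preferred on 1+4 = 5 ballots; Zeta wins 16–5.
Gamma is beaten in every head-to-head and is the Condorcet loser.

Gamma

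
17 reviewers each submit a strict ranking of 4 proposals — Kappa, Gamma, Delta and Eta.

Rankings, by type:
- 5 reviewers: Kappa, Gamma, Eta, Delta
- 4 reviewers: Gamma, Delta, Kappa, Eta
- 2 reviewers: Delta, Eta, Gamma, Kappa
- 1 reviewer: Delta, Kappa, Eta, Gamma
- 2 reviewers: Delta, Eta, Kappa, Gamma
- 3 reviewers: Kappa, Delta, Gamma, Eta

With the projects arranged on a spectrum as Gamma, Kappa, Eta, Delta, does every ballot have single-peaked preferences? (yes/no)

no

Axis positions: Gamma=1, Kappa=2, Eta=3, Delta=4.
Type 1 (peak Kappa at position 2): ranking walks positions 2-1-3-4, expanding outward from the peak — single-peaked.
Type 2: ranking walks positions 1-4-2-3; Delta is ranked above Kappa even though Kappa lies between Delta and the peak Gamma on the axis — preferences dip and rise again. Not single-peaked.
Type 3: ranking walks positions 4-3-1-2; Gamma is ranked above Kappa even though Kappa lies between Gamma and the peak Delta on the axis — preferences dip and rise again. Not single-peaked.
Type 4: ranking walks positions 4-2-3-1; Kappa is ranked above Eta even though Eta lies between Kappa and the peak Delta on the axis — preferences dip and rise again. Not single-peaked.
Type 5 (peak Delta at position 4): ranking walks positions 4-3-2-1, expanding outward from the peak — single-peaked.
Type 6: ranking walks positions 2-4-1-3; Delta is ranked above Eta even though Eta lies between Delta and the peak Kappa on the axis — preferences dip and rise again. Not single-peaked.
Type 2 violates single-peakedness, so the profile is not single-peaked on this axis.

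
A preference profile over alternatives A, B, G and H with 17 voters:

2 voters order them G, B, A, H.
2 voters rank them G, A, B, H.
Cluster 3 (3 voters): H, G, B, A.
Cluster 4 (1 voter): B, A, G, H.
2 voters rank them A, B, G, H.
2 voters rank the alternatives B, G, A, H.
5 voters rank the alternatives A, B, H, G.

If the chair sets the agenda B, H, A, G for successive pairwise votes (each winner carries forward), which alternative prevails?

Round 1: B vs H — 14–3, B advances.
Round 2: B vs A — 8–9, A advances.
Round 3: A vs G — 8–9, G advances.
G survives the agenda.

G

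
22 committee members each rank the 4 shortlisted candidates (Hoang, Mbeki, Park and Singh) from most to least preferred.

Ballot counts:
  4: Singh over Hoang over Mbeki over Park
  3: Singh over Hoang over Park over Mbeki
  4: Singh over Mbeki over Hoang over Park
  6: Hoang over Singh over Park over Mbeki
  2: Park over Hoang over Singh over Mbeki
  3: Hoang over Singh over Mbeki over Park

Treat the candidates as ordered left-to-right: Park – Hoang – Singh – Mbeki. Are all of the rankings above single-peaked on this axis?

yes

Axis positions: Park=1, Hoang=2, Singh=3, Mbeki=4.
Bloc 1 (peak Singh at position 3): ranking walks positions 3-2-4-1, expanding outward from the peak — single-peaked.
Bloc 2 (peak Singh at position 3): ranking walks positions 3-2-1-4, expanding outward from the peak — single-peaked.
Bloc 3 (peak Singh at position 3): ranking walks positions 3-4-2-1, expanding outward from the peak — single-peaked.
Bloc 4 (peak Hoang at position 2): ranking walks positions 2-3-1-4, expanding outward from the peak — single-peaked.
Bloc 5 (peak Park at position 1): ranking walks positions 1-2-3-4, expanding outward from the peak — single-peaked.
Bloc 6 (peak Hoang at position 2): ranking walks positions 2-3-4-1, expanding outward from the peak — single-peaked.
Every ranking is single-peaked on this axis.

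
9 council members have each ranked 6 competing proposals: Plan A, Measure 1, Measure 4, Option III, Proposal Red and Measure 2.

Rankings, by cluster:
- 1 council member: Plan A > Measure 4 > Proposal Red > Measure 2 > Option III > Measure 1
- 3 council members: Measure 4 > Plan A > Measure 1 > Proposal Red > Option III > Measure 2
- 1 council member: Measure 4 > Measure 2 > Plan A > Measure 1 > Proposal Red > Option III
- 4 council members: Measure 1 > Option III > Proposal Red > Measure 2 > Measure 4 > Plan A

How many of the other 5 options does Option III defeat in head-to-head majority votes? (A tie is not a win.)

Option III against each rival (9 council members):
Option III vs Plan A: Option III is ranked higher on 4 ballots, Plan A on 5. Plan A wins 5–4.
Option III vs Measure 1: Measure 1, 8–1.
Option III vs Measure 4: Option III is ranked higher on 4 ballots, Measure 4 on 5. Measure 4 wins 5–4.
Option III vs Proposal Red: Proposal Red, 5–4.
Option III vs Measure 2: Option III preferred on 3+4 = 7 ballots; Option III wins 7–2.
Option III beats Measure 2; loses to Plan A, Measure 1, Measure 4, Proposal Red — 1 pairwise win.

1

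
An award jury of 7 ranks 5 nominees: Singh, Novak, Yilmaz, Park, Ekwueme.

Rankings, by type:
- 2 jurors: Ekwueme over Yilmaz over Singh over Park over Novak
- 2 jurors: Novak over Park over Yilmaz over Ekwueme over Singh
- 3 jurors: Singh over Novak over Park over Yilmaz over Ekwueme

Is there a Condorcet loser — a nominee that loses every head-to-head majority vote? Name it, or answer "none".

none

Pairwise majorities:
Singh vs Novak: Singh preferred on 2+3 = 5 ballots; Singh wins 5–2.
Singh vs Yilmaz: Singh preferred on 3 ballots; Yilmaz wins 4–3.
Singh vs Park: Singh wins 5–2.
Singh vs Ekwueme: Singh is ranked higher on 3 ballots, Ekwueme on 4. Ekwueme wins 4–3.
Novak vs Yilmaz: Novak wins 5–2.
Novak vs Park: 2+3 = 5 for Novak, 2 for Park — Novak by 5–2.
Novak–Ekwueme: Novak 5–2.
Yilmaz vs Park: Yilmaz preferred on 2 ballots; Park wins 5–2.
Yilmaz vs Ekwueme: Yilmaz preferred on 2+3 = 5 ballots; Yilmaz wins 5–2.
Park vs Ekwueme: Park, 5–2.
No nominee is winless: Singh beats Novak; Novak beats Yilmaz; Yilmaz beats Singh; Park beats Yilmaz; Ekwueme beats Singh. There is no Condorcet loser.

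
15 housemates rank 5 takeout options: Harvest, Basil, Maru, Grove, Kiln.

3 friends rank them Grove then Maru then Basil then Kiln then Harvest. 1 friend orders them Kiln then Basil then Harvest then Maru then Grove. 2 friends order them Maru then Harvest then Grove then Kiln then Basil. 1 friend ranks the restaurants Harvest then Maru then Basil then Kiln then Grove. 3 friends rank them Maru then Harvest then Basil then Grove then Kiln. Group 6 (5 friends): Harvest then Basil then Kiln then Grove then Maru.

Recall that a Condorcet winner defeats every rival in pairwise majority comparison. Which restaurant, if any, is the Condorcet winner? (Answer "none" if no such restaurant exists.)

none

Pairwise majorities:
Harvest–Basil: Harvest 11–4.
Harvest vs Maru: Maru wins 8–7.
Harvest–Grove: Harvest 12–3.
Harvest vs Kiln: Harvest, 11–4.
Basil vs Maru: Maru wins 9–6.
Basil vs Grove: Basil wins 10–5.
Basil vs Kiln: Basil, 12–3.
Maru vs Grove: Grove, 8–7.
Maru–Kiln: Maru 9–6.
Grove vs Kiln: Grove wins 8–7.
Every restaurant loses at least once (Harvest loses to Maru; Basil loses to Harvest; Maru loses to Grove; Grove loses to Harvest; Kiln loses to Harvest). The majority relation contains the cycle Harvest → Grove → Maru → Harvest, so there is no Condorcet winner.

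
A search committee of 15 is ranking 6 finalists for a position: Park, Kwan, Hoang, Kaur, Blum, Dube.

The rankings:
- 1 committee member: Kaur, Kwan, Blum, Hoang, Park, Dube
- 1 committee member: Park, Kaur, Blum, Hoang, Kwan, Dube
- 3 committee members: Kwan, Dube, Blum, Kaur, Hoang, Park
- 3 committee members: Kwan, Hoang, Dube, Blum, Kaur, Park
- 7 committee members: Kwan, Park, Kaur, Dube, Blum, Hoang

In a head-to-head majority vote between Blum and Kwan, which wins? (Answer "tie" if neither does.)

Ballots ranking Blum above Kwan: 1.
Ballots ranking Kwan above Blum: 15 − 1 = 14.
Kwan wins the head-to-head 14–1.

Kwan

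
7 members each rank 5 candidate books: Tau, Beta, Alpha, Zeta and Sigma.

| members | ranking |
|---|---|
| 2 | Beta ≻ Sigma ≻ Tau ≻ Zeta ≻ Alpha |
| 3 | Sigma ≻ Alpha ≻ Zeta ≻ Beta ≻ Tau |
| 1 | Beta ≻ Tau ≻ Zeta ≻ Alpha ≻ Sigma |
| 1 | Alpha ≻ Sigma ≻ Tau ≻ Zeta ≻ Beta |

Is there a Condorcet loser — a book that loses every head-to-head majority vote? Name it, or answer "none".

none

Pairwise majorities:
Tau vs Beta: Beta, 6–1.
Tau vs Alpha: Alpha wins 4–3.
Tau vs Zeta: Tau, 4–3.
Tau vs Sigma: 1 for Tau, 6 for Sigma — Sigma by 6–1.
Beta–Alpha: Alpha 4–3.
Beta vs Zeta: 3 to 4, Zeta.
Beta–Sigma: Sigma 4–3.
Alpha vs Zeta: Alpha, 4–3.
Alpha–Sigma: Sigma 5–2.
Zeta vs Sigma: 1 to 6, Sigma.
Every book wins at least one matchup (Tau beats Zeta; Beta beats Tau; Alpha beats Tau; Zeta beats Beta; Sigma beats Tau), so there is no Condorcet loser.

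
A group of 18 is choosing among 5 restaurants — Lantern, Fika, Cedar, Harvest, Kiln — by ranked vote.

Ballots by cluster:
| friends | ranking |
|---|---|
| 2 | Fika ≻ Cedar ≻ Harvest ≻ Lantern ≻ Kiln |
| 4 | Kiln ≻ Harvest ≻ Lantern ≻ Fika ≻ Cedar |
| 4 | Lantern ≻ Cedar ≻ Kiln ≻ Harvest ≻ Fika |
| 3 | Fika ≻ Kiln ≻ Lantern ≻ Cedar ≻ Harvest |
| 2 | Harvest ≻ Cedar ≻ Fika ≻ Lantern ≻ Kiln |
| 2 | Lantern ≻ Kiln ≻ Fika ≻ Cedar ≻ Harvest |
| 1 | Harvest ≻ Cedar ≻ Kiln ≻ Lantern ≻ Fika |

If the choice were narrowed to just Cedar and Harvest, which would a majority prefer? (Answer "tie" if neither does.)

Cedar

Ballots ranking Cedar above Harvest: 2 + 4 + 3 + 2 = 11.
Ballots ranking Harvest above Cedar: 18 − 11 = 7.
Cedar wins the head-to-head 11–7.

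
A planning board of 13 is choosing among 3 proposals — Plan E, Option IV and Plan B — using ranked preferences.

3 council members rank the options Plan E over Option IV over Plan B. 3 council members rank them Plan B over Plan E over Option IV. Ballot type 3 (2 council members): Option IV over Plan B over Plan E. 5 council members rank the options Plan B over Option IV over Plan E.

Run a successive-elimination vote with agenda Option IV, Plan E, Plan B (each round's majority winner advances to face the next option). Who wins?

Round 1: Option IV vs Plan E — 7–6, Option IV advances.
Round 2: Option IV vs Plan B — 5–8, Plan B advances.
Plan B survives the agenda.

Plan B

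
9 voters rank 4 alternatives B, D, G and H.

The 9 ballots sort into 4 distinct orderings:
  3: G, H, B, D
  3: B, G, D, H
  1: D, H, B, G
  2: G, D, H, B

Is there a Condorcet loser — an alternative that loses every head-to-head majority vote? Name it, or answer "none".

Pairwise majorities:
B vs D: B wins 6–3.
B vs G: G wins 5–4.
B vs H: 3 to 6, H.
D vs G: G, 8–1.
D vs H: 3+1+2 = 6 for D, 3 for H — D by 6–3.
G vs H: 3+3+2 = 8 for G, 1 for H — G by 8–1.
Every alternative wins at least one matchup (B beats D; D beats H; G beats B; H beats B), so there is no Condorcet loser.

none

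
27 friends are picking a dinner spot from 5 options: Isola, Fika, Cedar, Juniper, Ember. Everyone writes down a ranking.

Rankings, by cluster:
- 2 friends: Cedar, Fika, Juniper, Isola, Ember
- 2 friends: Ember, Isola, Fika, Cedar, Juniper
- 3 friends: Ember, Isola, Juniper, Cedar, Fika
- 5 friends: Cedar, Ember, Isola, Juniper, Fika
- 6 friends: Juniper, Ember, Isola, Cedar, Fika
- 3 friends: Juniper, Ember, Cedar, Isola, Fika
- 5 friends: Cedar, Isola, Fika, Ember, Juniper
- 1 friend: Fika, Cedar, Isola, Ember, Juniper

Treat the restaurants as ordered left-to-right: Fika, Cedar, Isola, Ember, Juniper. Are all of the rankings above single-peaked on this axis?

Axis positions: Fika=1, Cedar=2, Isola=3, Ember=4, Juniper=5.
Cluster 1: ranking walks positions 2-1-5-3-4; Juniper is ranked above Isola even though Isola lies between Juniper and the peak Cedar on the axis — preferences dip and rise again. Not single-peaked.
Cluster 2: ranking walks positions 4-3-1-2-5; Fika is ranked above Cedar even though Cedar lies between Fika and the peak Ember on the axis — preferences dip and rise again. Not single-peaked.
Cluster 3 (peak Ember at position 4): ranking walks positions 4-3-5-2-1, expanding outward from the peak — single-peaked.
Cluster 4: ranking walks positions 2-4-3-5-1; Ember is ranked above Isola even though Isola lies between Ember and the peak Cedar on the axis — preferences dip and rise again. Not single-peaked.
Cluster 5 (peak Juniper at position 5): ranking walks positions 5-4-3-2-1, expanding outward from the peak — single-peaked.
Cluster 6: ranking walks positions 5-4-2-3-1; Cedar is ranked above Isola even though Isola lies between Cedar and the peak Juniper on the axis — preferences dip and rise again. Not single-peaked.
Cluster 7 (peak Cedar at position 2): ranking walks positions 2-3-1-4-5, expanding outward from the peak — single-peaked.
Cluster 8 (peak Fika at position 1): ranking walks positions 1-2-3-4-5, expanding outward from the peak — single-peaked.
Cluster 1 violates single-peakedness, so the profile is not single-peaked on this axis.

no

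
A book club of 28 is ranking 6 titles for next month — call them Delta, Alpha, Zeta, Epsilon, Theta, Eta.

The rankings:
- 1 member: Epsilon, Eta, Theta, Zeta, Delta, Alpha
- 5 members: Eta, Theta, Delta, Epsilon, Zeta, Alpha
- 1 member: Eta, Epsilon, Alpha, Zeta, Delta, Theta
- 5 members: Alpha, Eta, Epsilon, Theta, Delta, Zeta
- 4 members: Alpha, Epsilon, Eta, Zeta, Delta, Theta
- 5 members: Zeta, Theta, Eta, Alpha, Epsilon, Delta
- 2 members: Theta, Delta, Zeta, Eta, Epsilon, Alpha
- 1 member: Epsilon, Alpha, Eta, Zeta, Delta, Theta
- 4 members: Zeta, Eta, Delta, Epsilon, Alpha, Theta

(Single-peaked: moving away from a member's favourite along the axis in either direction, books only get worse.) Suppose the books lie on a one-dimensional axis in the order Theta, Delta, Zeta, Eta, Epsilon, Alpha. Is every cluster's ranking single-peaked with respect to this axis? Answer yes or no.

Axis positions: Theta=1, Delta=2, Zeta=3, Eta=4, Epsilon=5, Alpha=6.
Cluster 1: ranking walks positions 5-4-1-3-2-6; Theta is ranked above Zeta even though Zeta lies between Theta and the peak Epsilon on the axis — preferences dip and rise again. Not single-peaked.
Cluster 2: ranking walks positions 4-1-2-5-3-6; Theta is ranked above Zeta even though Zeta lies between Theta and the peak Eta on the axis — preferences dip and rise again. Not single-peaked.
Cluster 3 (peak Eta at position 4): ranking walks positions 4-5-6-3-2-1, expanding outward from the peak — single-peaked.
Cluster 4: ranking walks positions 6-4-5-1-2-3; Eta is ranked above Epsilon even though Epsilon lies between Eta and the peak Alpha on the axis — preferences dip and rise again. Not single-peaked.
Cluster 5 (peak Alpha at position 6): ranking walks positions 6-5-4-3-2-1, expanding outward from the peak — single-peaked.
Cluster 6: ranking walks positions 3-1-4-6-5-2; Theta is ranked above Delta even though Delta lies between Theta and the peak Zeta on the axis — preferences dip and rise again. Not single-peaked.
Cluster 7 (peak Theta at position 1): ranking walks positions 1-2-3-4-5-6, expanding outward from the peak — single-peaked.
Cluster 8 (peak Epsilon at position 5): ranking walks positions 5-6-4-3-2-1, expanding outward from the peak — single-peaked.
Cluster 9 (peak Zeta at position 3): ranking walks positions 3-4-2-5-6-1, expanding outward from the peak — single-peaked.
Cluster 1 violates single-peakedness, so the profile is not single-peaked on this axis.

no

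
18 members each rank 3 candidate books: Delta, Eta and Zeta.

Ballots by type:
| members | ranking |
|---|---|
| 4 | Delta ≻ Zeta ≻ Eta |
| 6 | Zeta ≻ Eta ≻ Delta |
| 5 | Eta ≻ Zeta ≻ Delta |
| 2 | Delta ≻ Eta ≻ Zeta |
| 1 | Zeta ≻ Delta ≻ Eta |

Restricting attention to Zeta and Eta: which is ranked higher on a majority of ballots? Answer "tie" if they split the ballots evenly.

Ballots ranking Zeta above Eta: 4 + 6 + 1 = 11.
Ballots ranking Eta above Zeta: 18 − 11 = 7.
Zeta wins the head-to-head 11–7.

Zeta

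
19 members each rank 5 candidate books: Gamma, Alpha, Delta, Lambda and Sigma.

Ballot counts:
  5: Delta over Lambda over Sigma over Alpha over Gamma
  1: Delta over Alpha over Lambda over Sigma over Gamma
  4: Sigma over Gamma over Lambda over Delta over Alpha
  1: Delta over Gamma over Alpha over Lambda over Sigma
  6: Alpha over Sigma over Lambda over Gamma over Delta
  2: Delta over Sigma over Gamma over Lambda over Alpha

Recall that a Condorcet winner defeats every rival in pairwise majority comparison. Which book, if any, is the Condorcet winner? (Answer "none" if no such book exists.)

Sigma

Pairwise majorities:
Gamma vs Alpha: Alpha, 12–7.
Gamma vs Delta: Gamma, 10–9.
Gamma vs Lambda: Lambda, 12–7.
Gamma–Sigma: Sigma 18–1.
Alpha–Delta: Delta 13–6.
Alpha vs Lambda: Lambda wins 11–8.
Alpha vs Sigma: Sigma wins 11–8.
Delta vs Lambda: Lambda wins 10–9.
Delta vs Sigma: Sigma wins 10–9.
Lambda–Sigma: Sigma 12–7.
Sigma wins every pairwise contest, so Sigma is the Condorcet winner.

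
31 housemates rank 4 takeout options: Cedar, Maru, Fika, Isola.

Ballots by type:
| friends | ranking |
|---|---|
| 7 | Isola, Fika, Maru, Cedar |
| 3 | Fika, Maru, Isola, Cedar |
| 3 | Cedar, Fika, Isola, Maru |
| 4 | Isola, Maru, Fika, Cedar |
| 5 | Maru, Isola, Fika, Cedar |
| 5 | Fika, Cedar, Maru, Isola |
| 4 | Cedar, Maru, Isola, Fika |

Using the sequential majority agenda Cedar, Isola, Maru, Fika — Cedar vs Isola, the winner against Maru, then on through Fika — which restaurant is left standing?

Round 1: Cedar vs Isola — 12–19, Isola advances.
Round 2: Isola vs Maru — 14–17, Maru advances.
Round 3: Maru vs Fika — 13–18, Fika advances.
Fika survives the agenda.

Fika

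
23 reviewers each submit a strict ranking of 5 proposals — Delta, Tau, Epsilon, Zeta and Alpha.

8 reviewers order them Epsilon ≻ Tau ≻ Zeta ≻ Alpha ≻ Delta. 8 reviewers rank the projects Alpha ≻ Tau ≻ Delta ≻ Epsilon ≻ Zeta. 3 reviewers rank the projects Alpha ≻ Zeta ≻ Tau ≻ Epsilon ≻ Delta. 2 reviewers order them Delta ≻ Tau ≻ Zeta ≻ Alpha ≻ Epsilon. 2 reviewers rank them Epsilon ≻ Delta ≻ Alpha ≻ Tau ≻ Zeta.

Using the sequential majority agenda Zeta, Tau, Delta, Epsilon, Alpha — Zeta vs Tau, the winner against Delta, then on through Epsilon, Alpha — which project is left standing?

Round 1: Zeta vs Tau — 3–20, Tau advances.
Round 2: Tau vs Delta — 19–4, Tau advances.
Round 3: Tau vs Epsilon — 13–10, Tau advances.
Round 4: Tau vs Alpha — 10–13, Alpha advances.
The agenda winner is Alpha.

Alpha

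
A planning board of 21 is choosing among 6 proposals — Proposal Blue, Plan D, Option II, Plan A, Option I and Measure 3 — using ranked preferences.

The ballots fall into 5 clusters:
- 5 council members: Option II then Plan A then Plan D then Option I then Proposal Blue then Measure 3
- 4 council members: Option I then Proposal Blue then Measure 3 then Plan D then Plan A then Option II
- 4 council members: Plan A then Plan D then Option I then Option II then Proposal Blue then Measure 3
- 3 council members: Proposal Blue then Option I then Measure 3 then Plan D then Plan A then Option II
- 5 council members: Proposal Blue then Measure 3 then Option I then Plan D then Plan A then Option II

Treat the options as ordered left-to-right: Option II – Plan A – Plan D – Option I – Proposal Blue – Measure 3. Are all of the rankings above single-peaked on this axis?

yes

Axis positions: Option II=1, Plan A=2, Plan D=3, Option I=4, Proposal Blue=5, Measure 3=6.
Cluster 1 (peak Option II at position 1): ranking walks positions 1-2-3-4-5-6, expanding outward from the peak — single-peaked.
Cluster 2 (peak Option I at position 4): ranking walks positions 4-5-6-3-2-1, expanding outward from the peak — single-peaked.
Cluster 3 (peak Plan A at position 2): ranking walks positions 2-3-4-1-5-6, expanding outward from the peak — single-peaked.
Cluster 4 (peak Proposal Blue at position 5): ranking walks positions 5-4-6-3-2-1, expanding outward from the peak — single-peaked.
Cluster 5 (peak Proposal Blue at position 5): ranking walks positions 5-6-4-3-2-1, expanding outward from the peak — single-peaked.
Every ranking is single-peaked on this axis.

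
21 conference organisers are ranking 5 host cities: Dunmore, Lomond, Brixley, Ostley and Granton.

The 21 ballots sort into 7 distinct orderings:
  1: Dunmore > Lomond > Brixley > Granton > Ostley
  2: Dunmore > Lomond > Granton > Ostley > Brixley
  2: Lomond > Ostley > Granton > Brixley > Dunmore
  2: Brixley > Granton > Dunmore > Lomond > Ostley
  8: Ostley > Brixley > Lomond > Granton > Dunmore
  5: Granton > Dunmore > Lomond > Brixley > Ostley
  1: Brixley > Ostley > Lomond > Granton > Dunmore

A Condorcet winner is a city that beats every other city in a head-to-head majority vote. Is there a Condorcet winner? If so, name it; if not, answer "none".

none

Check each pair by majority over 21 ballots:
Dunmore vs Lomond: 10 to 11, Lomond.
Dunmore–Brixley: Brixley 13–8.
Dunmore vs Ostley: Ostley, 11–10.
Dunmore vs Granton: Dunmore is ranked higher on 1+2 = 3 ballots, Granton on 18. Granton wins 18–3.
Lomond vs Brixley: Brixley, 11–10.
Lomond vs Ostley: Lomond is ranked higher on 1+2+2+2+5 = 12 ballots, Ostley on 9. Lomond wins 12–9.
Lomond vs Granton: Lomond, 14–7.
Brixley vs Ostley: Brixley is ranked higher on 1+2+5+1 = 9 ballots, Ostley on 12. Ostley wins 12–9.
Brixley vs Granton: Brixley wins 12–9.
Ostley vs Granton: Ostley, 11–10.
Each city drops at least one matchup (Dunmore loses to Lomond; Lomond loses to Brixley; Brixley loses to Ostley; Ostley loses to Lomond; Granton loses to Lomond); the cycle Lomond → Ostley → Brixley → Lomond rules out a Condorcet winner.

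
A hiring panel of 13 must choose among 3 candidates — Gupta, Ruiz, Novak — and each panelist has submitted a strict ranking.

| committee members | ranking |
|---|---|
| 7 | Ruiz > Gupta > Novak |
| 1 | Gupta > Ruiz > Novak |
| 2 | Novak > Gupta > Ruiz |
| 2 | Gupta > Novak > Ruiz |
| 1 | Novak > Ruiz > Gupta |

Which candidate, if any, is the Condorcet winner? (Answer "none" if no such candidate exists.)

Ruiz

Head-to-head results (13 committee members):
Gupta vs Ruiz: Gupta preferred on 1+2+2 = 5 ballots; Ruiz wins 8–5.
Gupta vs Novak: 7+1+2 = 10 for Gupta, 3 for Novak — Gupta by 10–3.
Ruiz vs Novak: 7+1 = 8 for Ruiz, 5 for Novak — Ruiz by 8–5.
Ruiz defeats every rival head-to-head and is the Condorcet winner.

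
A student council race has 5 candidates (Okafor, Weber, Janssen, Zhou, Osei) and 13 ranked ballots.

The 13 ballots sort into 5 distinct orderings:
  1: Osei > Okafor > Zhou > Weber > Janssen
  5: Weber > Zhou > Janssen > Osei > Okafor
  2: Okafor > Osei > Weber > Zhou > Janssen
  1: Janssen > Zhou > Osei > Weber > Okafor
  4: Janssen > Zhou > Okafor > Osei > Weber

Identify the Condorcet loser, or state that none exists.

none

Pairwise majorities:
Okafor vs Weber: 7 to 6, Okafor.
Okafor vs Janssen: Janssen wins 10–3.
Okafor vs Zhou: Zhou wins 10–3.
Okafor vs Osei: Okafor preferred on 2+4 = 6 ballots; Osei wins 7–6.
Weber vs Janssen: 8 to 5, Weber.
Weber vs Zhou: Weber preferred on 5+2 = 7 ballots; Weber wins 7–6.
Weber vs Osei: Osei, 8–5.
Janssen vs Zhou: Janssen preferred on 1+4 = 5 ballots; Zhou wins 8–5.
Janssen vs Osei: Janssen wins 10–3.
Zhou vs Osei: 5+1+4 = 10 for Zhou, 3 for Osei — Zhou by 10–3.
Each candidate has at least one pairwise win (Okafor beats Weber; Weber beats Janssen; Janssen beats Okafor; Zhou beats Okafor; Osei beats Okafor) — no Condorcet loser.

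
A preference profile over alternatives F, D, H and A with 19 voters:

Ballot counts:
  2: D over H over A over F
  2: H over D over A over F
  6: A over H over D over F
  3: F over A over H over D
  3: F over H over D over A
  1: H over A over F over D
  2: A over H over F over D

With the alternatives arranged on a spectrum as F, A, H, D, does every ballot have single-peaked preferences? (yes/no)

no

Axis positions: F=1, A=2, H=3, D=4.
Bloc 1 (peak D at position 4): ranking walks positions 4-3-2-1, expanding outward from the peak — single-peaked.
Bloc 2 (peak H at position 3): ranking walks positions 3-4-2-1, expanding outward from the peak — single-peaked.
Bloc 3 (peak A at position 2): ranking walks positions 2-3-4-1, expanding outward from the peak — single-peaked.
Bloc 4 (peak F at position 1): ranking walks positions 1-2-3-4, expanding outward from the peak — single-peaked.
Bloc 5: ranking walks positions 1-3-4-2; H is ranked above A even though A lies between H and the peak F on the axis — preferences dip and rise again. Not single-peaked.
Bloc 6 (peak H at position 3): ranking walks positions 3-2-1-4, expanding outward from the peak — single-peaked.
Bloc 7 (peak A at position 2): ranking walks positions 2-3-1-4, expanding outward from the peak — single-peaked.
Bloc 5 violates single-peakedness, so the profile is not single-peaked on this axis.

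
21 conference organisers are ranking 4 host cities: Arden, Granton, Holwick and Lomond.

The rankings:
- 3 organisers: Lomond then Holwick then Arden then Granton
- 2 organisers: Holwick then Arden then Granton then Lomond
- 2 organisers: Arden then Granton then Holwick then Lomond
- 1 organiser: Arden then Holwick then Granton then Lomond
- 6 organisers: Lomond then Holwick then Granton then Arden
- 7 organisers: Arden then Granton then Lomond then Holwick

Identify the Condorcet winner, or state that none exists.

none

Head-to-head results (21 organisers):
Arden vs Granton: Arden, 15–6.
Arden vs Holwick: Holwick, 11–10.
Arden vs Lomond: Arden, 12–9.
Granton vs Holwick: Holwick wins 12–9.
Granton vs Lomond: Granton wins 12–9.
Holwick vs Lomond: Lomond wins 16–5.
No city is unbeaten: Arden loses to Holwick; Granton loses to Arden; Holwick loses to Lomond; Lomond loses to Arden. In particular Arden beats Lomond beats Holwick beats Arden is a majority cycle — no Condorcet winner exists.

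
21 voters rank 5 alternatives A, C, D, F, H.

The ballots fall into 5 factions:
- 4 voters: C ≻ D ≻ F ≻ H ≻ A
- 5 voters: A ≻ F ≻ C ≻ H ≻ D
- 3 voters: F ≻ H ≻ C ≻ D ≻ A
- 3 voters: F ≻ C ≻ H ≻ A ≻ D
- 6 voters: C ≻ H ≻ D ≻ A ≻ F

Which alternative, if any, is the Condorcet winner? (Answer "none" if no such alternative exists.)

none

Check each pair by majority over 21 ballots:
A vs C: 5 to 16, C.
A vs D: 8 to 13, D.
A vs F: A is ranked higher on 5+6 = 11 ballots, F on 10. A wins 11–10.
A vs H: H, 16–5.
C vs D: 21 to 0, C.
C vs F: F, 11–10.
C vs H: C preferred on 4+5+3+6 = 18 ballots; C wins 18–3.
D vs F: F wins 11–10.
D vs H: H wins 17–4.
F vs H: F, 15–6.
No alternative is unbeaten: A loses to C; C loses to F; D loses to C; F loses to A; H loses to C. In particular A → F → C → A is a majority cycle — no Condorcet winner exists.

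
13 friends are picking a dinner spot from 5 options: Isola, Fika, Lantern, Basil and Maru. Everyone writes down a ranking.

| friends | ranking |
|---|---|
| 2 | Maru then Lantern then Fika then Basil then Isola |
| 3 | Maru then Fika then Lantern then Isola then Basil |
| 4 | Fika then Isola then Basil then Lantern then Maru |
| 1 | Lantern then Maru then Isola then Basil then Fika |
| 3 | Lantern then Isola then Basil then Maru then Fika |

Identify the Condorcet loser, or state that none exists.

none

Head-to-head results (13 friends):
Isola vs Fika: 1+3 = 4 for Isola, 9 for Fika — Fika by 9–4.
Isola–Lantern: Lantern 9–4.
Isola vs Basil: 11 to 2, Isola.
Isola vs Maru: Isola, 7–6.
Fika vs Lantern: Fika wins 7–6.
Fika vs Basil: Fika wins 9–4.
Fika–Maru: Maru 9–4.
Lantern vs Basil: 9 to 4, Lantern.
Lantern vs Maru: Lantern preferred on 4+1+3 = 8 ballots; Lantern wins 8–5.
Basil vs Maru: Basil is ranked higher on 4+3 = 7 ballots, Maru on 6. Basil wins 7–6.
Every restaurant wins at least one matchup (Isola beats Basil; Fika beats Isola; Lantern beats Isola; Basil beats Maru; Maru beats Fika), so there is no Condorcet loser.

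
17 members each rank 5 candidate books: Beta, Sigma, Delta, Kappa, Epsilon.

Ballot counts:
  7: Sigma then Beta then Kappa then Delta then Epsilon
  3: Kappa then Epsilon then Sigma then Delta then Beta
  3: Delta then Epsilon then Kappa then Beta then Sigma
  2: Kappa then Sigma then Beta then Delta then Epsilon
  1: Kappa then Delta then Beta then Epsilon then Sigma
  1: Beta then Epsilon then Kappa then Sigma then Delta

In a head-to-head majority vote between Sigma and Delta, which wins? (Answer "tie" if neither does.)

Sigma

Ballots ranking Sigma above Delta: 7 + 3 + 2 + 1 = 13.
Ballots ranking Delta above Sigma: 17 − 13 = 4.
Sigma wins the head-to-head 13–4.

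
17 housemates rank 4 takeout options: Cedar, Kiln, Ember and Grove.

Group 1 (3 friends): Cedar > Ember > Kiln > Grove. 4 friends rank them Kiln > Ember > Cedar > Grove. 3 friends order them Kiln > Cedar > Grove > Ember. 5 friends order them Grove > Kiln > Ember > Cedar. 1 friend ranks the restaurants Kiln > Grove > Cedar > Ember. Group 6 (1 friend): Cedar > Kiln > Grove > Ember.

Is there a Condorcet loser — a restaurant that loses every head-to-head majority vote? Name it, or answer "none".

none

Pairwise majorities:
Cedar vs Kiln: Cedar preferred on 3+1 = 4 ballots; Kiln wins 13–4.
Cedar vs Ember: Ember, 9–8.
Cedar vs Grove: Cedar preferred on 3+4+3+1 = 11 ballots; Cedar wins 11–6.
Kiln vs Ember: 4+3+5+1+1 = 14 for Kiln, 3 for Ember — Kiln by 14–3.
Kiln vs Grove: Kiln wins 12–5.
Ember vs Grove: Grove, 10–7.
No restaurant is winless: Cedar beats Grove; Kiln beats Cedar; Ember beats Cedar; Grove beats Ember. There is no Condorcet loser.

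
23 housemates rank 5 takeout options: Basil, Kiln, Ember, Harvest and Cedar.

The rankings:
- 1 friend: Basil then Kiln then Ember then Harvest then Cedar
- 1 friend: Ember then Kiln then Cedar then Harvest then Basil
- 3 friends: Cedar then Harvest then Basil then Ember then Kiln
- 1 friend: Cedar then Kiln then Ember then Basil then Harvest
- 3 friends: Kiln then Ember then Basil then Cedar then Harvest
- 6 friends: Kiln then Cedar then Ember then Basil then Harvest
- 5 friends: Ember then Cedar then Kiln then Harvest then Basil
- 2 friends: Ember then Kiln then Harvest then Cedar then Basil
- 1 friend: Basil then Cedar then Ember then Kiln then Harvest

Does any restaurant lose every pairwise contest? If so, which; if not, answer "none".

Pairwise majorities:
Basil vs Kiln: 1+3+1 = 5 for Basil, 18 for Kiln — Kiln by 18–5.
Basil vs Ember: Basil preferred on 1+3+1 = 5 ballots; Ember wins 18–5.
Basil vs Harvest: Basil wins 12–11.
Basil vs Cedar: Cedar wins 18–5.
Kiln vs Ember: 11 to 12, Ember.
Kiln vs Harvest: 20 for Kiln, 3 for Harvest — Kiln by 20–3.
Kiln–Cedar: Kiln 13–10.
Ember vs Harvest: 20 for Ember, 3 for Harvest — Ember by 20–3.
Ember–Cedar: Ember 12–11.
Harvest vs Cedar: Harvest preferred on 1+2 = 3 ballots; Cedar wins 20–3.
Harvest is beaten in every head-to-head and is the Condorcet loser.

Harvest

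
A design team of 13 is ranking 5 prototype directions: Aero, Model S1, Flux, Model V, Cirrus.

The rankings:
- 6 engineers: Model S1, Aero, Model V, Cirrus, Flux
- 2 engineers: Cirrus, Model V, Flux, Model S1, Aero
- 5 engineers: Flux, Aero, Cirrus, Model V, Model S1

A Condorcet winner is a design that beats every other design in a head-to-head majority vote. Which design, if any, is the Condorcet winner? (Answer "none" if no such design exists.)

Pairwise majorities:
Aero vs Model S1: Aero preferred on 5 ballots; Model S1 wins 8–5.
Aero vs Flux: 6 to 7, Flux.
Aero vs Model V: Aero wins 11–2.
Aero vs Cirrus: Aero preferred on 6+5 = 11 ballots; Aero wins 11–2.
Model S1 vs Flux: 6 to 7, Flux.
Model S1 vs Model V: Model S1 is ranked higher on 6 ballots, Model V on 7. Model V wins 7–6.
Model S1 vs Cirrus: Model S1 preferred on 6 ballots; Cirrus wins 7–6.
Flux–Model V: Model V 8–5.
Flux vs Cirrus: Flux preferred on 5 ballots; Cirrus wins 8–5.
Model V vs Cirrus: Cirrus, 7–6.
Each design drops at least one matchup (Aero loses to Model S1; Model S1 loses to Flux; Flux loses to Model V; Model V loses to Aero; Cirrus loses to Aero); the cycle Aero → Model V → Model S1 → Aero rules out a Condorcet winner.

none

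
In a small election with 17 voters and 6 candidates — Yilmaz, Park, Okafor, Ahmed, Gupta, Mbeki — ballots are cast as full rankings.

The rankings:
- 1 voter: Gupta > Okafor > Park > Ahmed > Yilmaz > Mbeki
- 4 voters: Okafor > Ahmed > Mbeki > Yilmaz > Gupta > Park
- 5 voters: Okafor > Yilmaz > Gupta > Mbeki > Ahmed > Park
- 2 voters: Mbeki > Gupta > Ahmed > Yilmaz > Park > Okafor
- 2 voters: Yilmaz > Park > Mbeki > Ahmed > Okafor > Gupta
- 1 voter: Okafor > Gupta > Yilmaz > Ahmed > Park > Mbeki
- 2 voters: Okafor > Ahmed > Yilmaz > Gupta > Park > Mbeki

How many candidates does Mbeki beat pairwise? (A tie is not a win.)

2

Mbeki against each rival (17 voters):
Mbeki vs Yilmaz: Yilmaz wins 11–6.
Mbeki vs Park: Mbeki is ranked higher on 4+5+2 = 11 ballots, Park on 6. Mbeki wins 11–6.
Mbeki–Okafor: Okafor 13–4.
Mbeki vs Ahmed: Mbeki, 9–8.
Mbeki vs Gupta: Gupta wins 9–8.
Mbeki beats Park, Ahmed; loses to Yilmaz, Okafor, Gupta — 2 pairwise wins.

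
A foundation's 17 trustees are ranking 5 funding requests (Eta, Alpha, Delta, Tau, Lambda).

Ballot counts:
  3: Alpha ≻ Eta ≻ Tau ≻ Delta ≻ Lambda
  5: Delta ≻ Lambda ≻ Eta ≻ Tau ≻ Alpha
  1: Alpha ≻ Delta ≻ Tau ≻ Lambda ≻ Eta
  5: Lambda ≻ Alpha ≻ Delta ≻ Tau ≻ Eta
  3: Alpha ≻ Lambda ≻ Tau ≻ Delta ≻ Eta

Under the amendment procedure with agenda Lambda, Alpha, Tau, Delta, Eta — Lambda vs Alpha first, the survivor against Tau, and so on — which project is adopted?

Round 1: Lambda vs Alpha — 10–7, Lambda advances.
Round 2: Lambda vs Tau — 13–4, Lambda advances.
Round 3: Lambda vs Delta — 8–9, Delta advances.
Round 4: Delta vs Eta — 14–3, Delta advances.
The agenda winner is Delta.

Delta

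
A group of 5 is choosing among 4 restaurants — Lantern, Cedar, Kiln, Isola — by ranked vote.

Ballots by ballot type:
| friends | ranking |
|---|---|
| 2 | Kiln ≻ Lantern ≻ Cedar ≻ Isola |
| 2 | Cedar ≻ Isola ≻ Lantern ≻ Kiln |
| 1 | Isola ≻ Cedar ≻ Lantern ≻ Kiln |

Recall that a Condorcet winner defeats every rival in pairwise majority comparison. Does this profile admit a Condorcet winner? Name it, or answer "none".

Cedar

Check each pair by majority over 5 ballots:
Lantern–Cedar: Cedar 3–2.
Lantern–Kiln: Lantern 3–2.
Lantern–Isola: Isola 3–2.
Cedar vs Kiln: 3 to 2, Cedar.
Cedar vs Isola: 4 to 1, Cedar.
Kiln vs Isola: Kiln is ranked higher on 2 ballots, Isola on 3. Isola wins 3–2.
Cedar wins every pairwise contest, so Cedar is the Condorcet winner.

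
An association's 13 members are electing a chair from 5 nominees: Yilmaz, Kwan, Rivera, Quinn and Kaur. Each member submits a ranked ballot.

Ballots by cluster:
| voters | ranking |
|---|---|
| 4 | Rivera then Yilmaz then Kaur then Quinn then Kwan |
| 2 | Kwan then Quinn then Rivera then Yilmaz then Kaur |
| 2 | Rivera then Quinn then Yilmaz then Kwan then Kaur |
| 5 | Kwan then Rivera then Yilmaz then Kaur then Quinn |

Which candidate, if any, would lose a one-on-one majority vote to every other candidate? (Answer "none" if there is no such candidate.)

Quinn

Head-to-head results (13 voters):
Yilmaz vs Kwan: Kwan wins 7–6.
Yilmaz vs Rivera: 0 to 13, Rivera.
Yilmaz vs Quinn: Yilmaz preferred on 4+5 = 9 ballots; Yilmaz wins 9–4.
Yilmaz vs Kaur: 13 to 0, Yilmaz.
Kwan vs Rivera: Kwan preferred on 2+5 = 7 ballots; Kwan wins 7–6.
Kwan vs Quinn: Kwan, 7–6.
Kwan vs Kaur: Kwan preferred on 2+2+5 = 9 ballots; Kwan wins 9–4.
Rivera vs Quinn: Rivera, 11–2.
Rivera vs Kaur: Rivera wins 13–0.
Quinn vs Kaur: Quinn is ranked higher on 2+2 = 4 ballots, Kaur on 9. Kaur wins 9–4.
Quinn loses to every other candidate — it is the Condorcet loser.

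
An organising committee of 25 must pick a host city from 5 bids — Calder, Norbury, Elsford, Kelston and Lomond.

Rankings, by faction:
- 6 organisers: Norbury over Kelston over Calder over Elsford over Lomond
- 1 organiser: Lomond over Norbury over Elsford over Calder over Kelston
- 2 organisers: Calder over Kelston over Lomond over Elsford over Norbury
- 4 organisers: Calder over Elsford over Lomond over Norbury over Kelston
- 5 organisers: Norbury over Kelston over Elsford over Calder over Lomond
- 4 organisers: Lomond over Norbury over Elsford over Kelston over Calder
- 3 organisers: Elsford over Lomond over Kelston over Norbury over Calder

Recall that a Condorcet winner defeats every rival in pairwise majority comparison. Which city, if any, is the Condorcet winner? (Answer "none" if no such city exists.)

Head-to-head results (25 organisers):
Calder vs Norbury: Norbury wins 19–6.
Calder vs Elsford: Elsford, 13–12.
Calder vs Kelston: Kelston wins 18–7.
Calder–Lomond: Calder 17–8.
Norbury vs Elsford: Norbury, 16–9.
Norbury–Kelston: Norbury 20–5.
Norbury vs Lomond: Lomond wins 14–11.
Elsford–Kelston: Kelston 13–12.
Elsford–Lomond: Elsford 18–7.
Kelston vs Lomond: Kelston wins 13–12.
No city is unbeaten: Calder loses to Norbury; Norbury loses to Lomond; Elsford loses to Norbury; Kelston loses to Norbury; Lomond loses to Calder. In particular Calder beats Lomond beats Norbury beats Calder is a majority cycle — no Condorcet winner exists.

none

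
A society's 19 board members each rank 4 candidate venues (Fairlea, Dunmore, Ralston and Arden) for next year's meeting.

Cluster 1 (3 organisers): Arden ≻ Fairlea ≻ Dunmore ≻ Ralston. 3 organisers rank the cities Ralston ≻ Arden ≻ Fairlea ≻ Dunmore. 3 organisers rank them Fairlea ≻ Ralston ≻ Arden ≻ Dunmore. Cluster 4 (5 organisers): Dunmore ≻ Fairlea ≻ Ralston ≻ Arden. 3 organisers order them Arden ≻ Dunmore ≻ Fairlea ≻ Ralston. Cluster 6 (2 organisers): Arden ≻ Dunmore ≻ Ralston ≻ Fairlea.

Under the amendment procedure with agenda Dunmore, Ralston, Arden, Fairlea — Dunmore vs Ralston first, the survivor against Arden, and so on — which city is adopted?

Round 1: Dunmore vs Ralston — 13–6, Dunmore advances.
Round 2: Dunmore vs Arden — 5–14, Arden advances.
Round 3: Arden vs Fairlea — 11–8, Arden advances.
Arden survives the agenda.

Arden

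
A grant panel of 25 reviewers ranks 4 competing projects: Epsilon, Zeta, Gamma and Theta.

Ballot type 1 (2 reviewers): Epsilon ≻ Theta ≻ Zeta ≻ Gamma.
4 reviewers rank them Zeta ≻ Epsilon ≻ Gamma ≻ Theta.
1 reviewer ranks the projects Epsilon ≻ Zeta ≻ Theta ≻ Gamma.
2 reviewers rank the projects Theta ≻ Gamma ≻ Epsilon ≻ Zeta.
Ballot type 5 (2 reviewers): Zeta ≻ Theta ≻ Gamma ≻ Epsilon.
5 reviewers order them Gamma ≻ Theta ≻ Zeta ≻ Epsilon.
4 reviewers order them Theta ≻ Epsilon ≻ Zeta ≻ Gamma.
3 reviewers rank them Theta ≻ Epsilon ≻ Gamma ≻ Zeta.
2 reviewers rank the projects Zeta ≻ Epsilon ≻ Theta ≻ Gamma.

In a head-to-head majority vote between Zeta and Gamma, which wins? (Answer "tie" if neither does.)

Zeta

Ballots ranking Zeta above Gamma: 2 + 4 + 1 + 2 + 4 + 2 = 15.
Ballots ranking Gamma above Zeta: 25 − 15 = 10.
Zeta wins the head-to-head 15–10.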